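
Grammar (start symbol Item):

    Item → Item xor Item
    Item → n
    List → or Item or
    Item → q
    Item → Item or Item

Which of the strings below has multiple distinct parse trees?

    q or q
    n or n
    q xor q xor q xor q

q or q: 1 tree
n or n: 1 tree
q xor q xor q xor q: 5 trees

q xor q xor q xor q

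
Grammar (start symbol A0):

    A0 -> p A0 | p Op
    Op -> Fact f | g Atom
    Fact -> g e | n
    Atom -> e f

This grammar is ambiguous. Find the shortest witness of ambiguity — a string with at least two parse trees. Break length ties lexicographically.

length 3: no string has ≥2 trees
length 4: p g e f has 2 parse trees

Two derivations of p g e f:
  A0 ⇒ p Op ⇒ p Fact f ⇒ p g e f
  A0 ⇒ p Op ⇒ p g Atom ⇒ p g e f

p g e f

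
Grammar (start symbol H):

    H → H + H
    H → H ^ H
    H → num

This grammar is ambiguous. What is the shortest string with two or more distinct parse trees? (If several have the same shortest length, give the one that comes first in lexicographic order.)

length 1: no string has ≥2 trees
length 3: no string has ≥2 trees
length 5: num + num + num has 2 parse trees

Two derivations of num + num + num:
  H ⇒ H + H ⇒ H + H + H ⇒ num + H + H ⇒ num + num + H ⇒ num + num + num
  H ⇒ H + H ⇒ num + H ⇒ num + H + H ⇒ num + num + H ⇒ num + num + num

num + num + num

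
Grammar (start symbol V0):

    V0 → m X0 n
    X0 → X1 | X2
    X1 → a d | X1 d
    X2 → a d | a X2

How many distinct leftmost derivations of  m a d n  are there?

Parse trees for m a d n:
  [V0 m [X0 [X1 a d]] n]
  [V0 m [X0 [X2 a d]] n]

2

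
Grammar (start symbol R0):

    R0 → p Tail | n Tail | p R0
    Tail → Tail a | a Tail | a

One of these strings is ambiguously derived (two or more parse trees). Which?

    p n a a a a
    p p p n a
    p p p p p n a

p n a a a a: 8 trees
p p p n a: 1 tree
p p p p p n a: 1 tree

p n a a a a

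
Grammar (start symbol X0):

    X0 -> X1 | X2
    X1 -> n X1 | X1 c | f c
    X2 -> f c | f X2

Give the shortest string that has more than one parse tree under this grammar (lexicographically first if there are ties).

length 2: f c has 2 parse trees

Two derivations of f c:
  X0 ⇒ X1 ⇒ f c
  X0 ⇒ X2 ⇒ f c

f c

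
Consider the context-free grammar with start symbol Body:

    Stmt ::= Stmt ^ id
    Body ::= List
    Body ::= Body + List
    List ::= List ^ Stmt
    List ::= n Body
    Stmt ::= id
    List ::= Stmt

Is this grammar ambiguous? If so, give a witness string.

Ambiguous

Witness: id ^ id

Derivation 1: Body ⇒ List ⇒ List ^ Stmt ⇒ Stmt ^ Stmt ⇒ id ^ Stmt ⇒ id ^ id
Derivation 2: Body ⇒ List ⇒ Stmt ⇒ Stmt ^ id ⇒ id ^ id

Two distinct leftmost derivations for the same string.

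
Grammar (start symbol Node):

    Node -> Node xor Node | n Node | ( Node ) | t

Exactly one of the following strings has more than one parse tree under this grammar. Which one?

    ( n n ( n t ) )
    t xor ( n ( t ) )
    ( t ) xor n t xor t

( t ) xor n t xor t

( n n ( n t ) ): 1 tree
t xor ( n ( t ) ): 1 tree
( t ) xor n t xor t: 3 trees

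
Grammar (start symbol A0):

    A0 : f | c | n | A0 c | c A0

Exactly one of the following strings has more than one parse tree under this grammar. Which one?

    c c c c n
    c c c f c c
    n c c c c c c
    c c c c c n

c c c c n: 1 tree
c c c f c c: 10 trees
n c c c c c c: 1 tree
c c c c c n: 1 tree

c c c f c c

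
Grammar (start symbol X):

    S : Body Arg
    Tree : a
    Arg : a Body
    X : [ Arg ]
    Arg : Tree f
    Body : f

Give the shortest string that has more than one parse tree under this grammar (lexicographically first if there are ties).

[ a f ]

length 4: [ a f ] has 2 parse trees

Two derivations of [ a f ]:
  X ⇒ [ Arg ] ⇒ [ a Body ] ⇒ [ a f ]
  X ⇒ [ Arg ] ⇒ [ Tree f ] ⇒ [ a f ]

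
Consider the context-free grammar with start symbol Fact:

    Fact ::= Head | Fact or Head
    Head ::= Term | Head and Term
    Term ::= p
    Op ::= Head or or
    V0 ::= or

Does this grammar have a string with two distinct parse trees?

Only Fact, Head, Term are reachable from Fact; ignoring the rest: Fact → Fact or Head | Head  ;  Head → Head and Term | Term  — a left-associative chain with Term at the bottom. Each string factors uniquely by precedence.

Unambiguous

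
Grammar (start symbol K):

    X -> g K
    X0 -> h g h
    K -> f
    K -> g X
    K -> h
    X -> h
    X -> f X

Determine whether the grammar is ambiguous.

Unambiguous

Only K, X are reachable from K; ignoring the rest: Each reachable nonterminal has at most one production per leading terminal, and all productions are right-linear; the derivation is determined token-by-token.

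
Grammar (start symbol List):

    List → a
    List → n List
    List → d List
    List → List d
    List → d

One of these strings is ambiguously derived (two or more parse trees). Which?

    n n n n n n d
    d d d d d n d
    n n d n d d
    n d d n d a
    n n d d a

n n n n n n d: 1 tree
d d d d d n d: 1 tree
n n d n d d: 6 trees
n d d n d a: 1 tree
n n d d a: 1 tree

n n d n d d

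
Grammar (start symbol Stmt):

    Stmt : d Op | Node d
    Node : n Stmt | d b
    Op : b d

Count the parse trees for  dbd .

2

Parse trees for dbd:
  [Stmt d [Op b d]]
  [Stmt [Node d b] d]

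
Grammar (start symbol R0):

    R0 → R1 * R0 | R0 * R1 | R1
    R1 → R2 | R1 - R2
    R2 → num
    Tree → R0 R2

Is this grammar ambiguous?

Ambiguous

Witness: num * num

Derivation 1: R0 ⇒ R1 * R0 ⇒ R2 * R0 ⇒ num * R0 ⇒ num * R1 ⇒ num * R2 ⇒ num * num
Derivation 2: R0 ⇒ R0 * R1 ⇒ R1 * R1 ⇒ R2 * R1 ⇒ num * R1 ⇒ num * R2 ⇒ num * num

Two distinct leftmost derivations for the same string.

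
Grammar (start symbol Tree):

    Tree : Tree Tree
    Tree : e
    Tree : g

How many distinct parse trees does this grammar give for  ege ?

2

Parse trees for ege:
  [Tree [Tree e] [Tree [Tree g] [Tree e]]]
  [Tree [Tree [Tree e] [Tree g]] [Tree e]]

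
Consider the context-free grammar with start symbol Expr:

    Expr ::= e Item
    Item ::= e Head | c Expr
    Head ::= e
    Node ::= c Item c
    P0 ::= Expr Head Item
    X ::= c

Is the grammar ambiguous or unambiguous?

Unambiguous

Only Expr, Item, Head are reachable from Expr; ignoring the rest: Restricted to the reachable nonterminals, every rule has the form A → t or A → t B, and no two rules for the same A share a first terminal. The grammar encodes a DFA — one run per string.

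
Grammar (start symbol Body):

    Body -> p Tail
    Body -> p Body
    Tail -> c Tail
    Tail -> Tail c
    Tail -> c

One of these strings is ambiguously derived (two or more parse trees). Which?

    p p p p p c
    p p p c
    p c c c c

p p p p p c: 1 tree
p p p c: 1 tree
p c c c c: 8 trees

p c c c c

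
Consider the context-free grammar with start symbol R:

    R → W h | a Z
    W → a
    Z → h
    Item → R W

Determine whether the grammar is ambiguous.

Witness: a h

Derivation 1: R ⇒ W h ⇒ a h
Derivation 2: R ⇒ a Z ⇒ a h

Two distinct leftmost derivations for the same string.

Ambiguous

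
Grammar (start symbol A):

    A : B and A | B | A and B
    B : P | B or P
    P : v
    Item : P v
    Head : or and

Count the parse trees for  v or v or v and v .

Parse trees for v or v or v and v:
  [A [B [B [B [P v]] or [P v]] or [P v]] and [A [B [P v]]]]
  [A [A [B [B [B [P v]] or [P v]] or [P v]]] and [B [P v]]]

2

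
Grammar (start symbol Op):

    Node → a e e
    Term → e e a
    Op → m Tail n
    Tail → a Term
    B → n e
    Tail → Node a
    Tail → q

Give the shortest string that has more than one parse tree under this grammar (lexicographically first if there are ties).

length 3: no string has ≥2 trees
length 6: m a e e a n has 2 parse trees

Two derivations of m a e e a n:
  Op ⇒ m Tail n ⇒ m a Term n ⇒ m a e e a n
  Op ⇒ m Tail n ⇒ m Node a n ⇒ m a e e a n

m a e e a n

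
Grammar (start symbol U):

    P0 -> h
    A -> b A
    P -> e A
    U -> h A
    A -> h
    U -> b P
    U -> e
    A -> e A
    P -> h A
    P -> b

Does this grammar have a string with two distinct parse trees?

(P0 is unreachable from U, so its rules don't affect L(U).) The reachable rules are right-linear with at most one rule per (nonterminal, next-terminal) pair. Each input token forces the next rule, so parsing is deterministic.

Unambiguous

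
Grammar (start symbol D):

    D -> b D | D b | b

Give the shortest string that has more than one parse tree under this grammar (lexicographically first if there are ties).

length 1: no string has ≥2 trees
length 2: b b has 2 parse trees

Two derivations of b b:
  D ⇒ b D ⇒ b b
  D ⇒ D b ⇒ b b

b b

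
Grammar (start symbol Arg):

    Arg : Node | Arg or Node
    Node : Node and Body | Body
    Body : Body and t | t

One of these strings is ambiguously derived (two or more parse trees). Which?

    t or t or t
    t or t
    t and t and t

t and t and t

t or t or t: 1 tree
t or t: 1 tree
t and t and t: 4 trees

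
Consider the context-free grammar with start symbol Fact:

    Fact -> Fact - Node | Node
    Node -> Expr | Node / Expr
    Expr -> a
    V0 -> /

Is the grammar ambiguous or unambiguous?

(V0 is unreachable from Fact, so its rules don't affect L(Fact).) Fact → Fact - Node | Node  ;  Node → Node / Expr | Expr  — a left-associative chain with Expr at the bottom. Each string factors uniquely by precedence.

Unambiguous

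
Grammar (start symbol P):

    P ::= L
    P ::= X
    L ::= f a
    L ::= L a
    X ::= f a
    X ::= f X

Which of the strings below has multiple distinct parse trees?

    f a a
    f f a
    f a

f a a: 1 tree
f f a: 1 tree
f a: 2 trees

f a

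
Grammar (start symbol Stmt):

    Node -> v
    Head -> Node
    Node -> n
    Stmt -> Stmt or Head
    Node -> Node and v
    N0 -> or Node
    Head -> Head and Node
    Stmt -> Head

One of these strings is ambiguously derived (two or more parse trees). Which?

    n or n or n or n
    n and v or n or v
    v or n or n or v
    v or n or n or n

n or n or n or n: 1 tree
n and v or n or v: 2 trees
v or n or n or v: 1 tree
v or n or n or n: 1 tree

n and v or n or v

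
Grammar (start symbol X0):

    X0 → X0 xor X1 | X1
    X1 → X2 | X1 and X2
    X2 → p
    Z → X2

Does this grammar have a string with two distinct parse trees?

Unambiguous

Only X0, X1, X2 are reachable from X0; ignoring the rest: This is a standard precedence ladder (X0 over X1 over X2), with each level left-recursive on its own operator ('xor' at X0, 'and' at X1). That structure is LR(1), hence unambiguous.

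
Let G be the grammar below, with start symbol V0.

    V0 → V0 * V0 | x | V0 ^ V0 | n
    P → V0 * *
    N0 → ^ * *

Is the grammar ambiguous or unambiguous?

Witness: n * n * n

Derivation 1: V0 ⇒ V0 * V0 ⇒ V0 * V0 * V0 ⇒ n * V0 * V0 ⇒ n * n * V0 ⇒ n * n * n
Derivation 2: V0 ⇒ V0 * V0 ⇒ n * V0 ⇒ n * V0 * V0 ⇒ n * n * V0 ⇒ n * n * n

Two distinct leftmost derivations for the same string.

Ambiguous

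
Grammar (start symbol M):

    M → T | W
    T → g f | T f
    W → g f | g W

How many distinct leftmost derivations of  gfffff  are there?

Parse trees for gfffff:
  [M [T [T [T [T [T g f] f] f] f] f]]

1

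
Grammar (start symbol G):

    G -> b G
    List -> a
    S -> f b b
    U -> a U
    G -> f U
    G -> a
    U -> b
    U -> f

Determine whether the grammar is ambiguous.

Only G, U are reachable from G; ignoring the rest: Restricted to the reachable nonterminals, every rule has the form A → t or A → t B, and no two rules for the same A share a first terminal. The grammar encodes a DFA — one run per string.

Unambiguous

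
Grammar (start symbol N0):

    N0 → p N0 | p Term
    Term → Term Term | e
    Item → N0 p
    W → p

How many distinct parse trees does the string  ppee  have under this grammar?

1

Parse trees for ppee:
  [N0 p [N0 p [Term [Term e] [Term e]]]]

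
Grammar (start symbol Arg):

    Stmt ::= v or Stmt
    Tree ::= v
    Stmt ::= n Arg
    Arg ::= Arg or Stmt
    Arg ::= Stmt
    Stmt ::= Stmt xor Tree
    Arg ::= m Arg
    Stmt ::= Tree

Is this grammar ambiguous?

Witness: v or v

Derivation 1: Arg ⇒ Arg or Stmt ⇒ Stmt or Stmt ⇒ Tree or Stmt ⇒ v or Stmt ⇒ v or Tree ⇒ v or v
Derivation 2: Arg ⇒ Stmt ⇒ v or Stmt ⇒ v or Tree ⇒ v or v

Two distinct leftmost derivations for the same string.

Ambiguous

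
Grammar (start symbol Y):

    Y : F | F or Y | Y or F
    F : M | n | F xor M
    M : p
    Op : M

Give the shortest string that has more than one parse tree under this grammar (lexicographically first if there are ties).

n or n

length 1: no string has ≥2 trees
length 3: n or n has 2 parse trees

Two derivations of n or n:
  Y ⇒ F or Y ⇒ n or Y ⇒ n or F ⇒ n or n
  Y ⇒ Y or F ⇒ F or F ⇒ n or F ⇒ n or n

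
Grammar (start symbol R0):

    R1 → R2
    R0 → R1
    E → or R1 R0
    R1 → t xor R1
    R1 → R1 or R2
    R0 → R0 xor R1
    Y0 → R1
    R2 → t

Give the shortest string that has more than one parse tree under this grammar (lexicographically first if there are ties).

t xor t

length 1: no string has ≥2 trees
length 3: t xor t has 2 parse trees

Two derivations of t xor t:
  R0 ⇒ R1 ⇒ t xor R1 ⇒ t xor R2 ⇒ t xor t
  R0 ⇒ R0 xor R1 ⇒ R1 xor R1 ⇒ R2 xor R1 ⇒ t xor R1 ⇒ t xor R2 ⇒ t xor t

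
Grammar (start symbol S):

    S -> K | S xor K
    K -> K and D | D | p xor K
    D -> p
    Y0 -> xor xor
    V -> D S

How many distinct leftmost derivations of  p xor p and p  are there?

3

Parse trees for p xor p and p:
  [S [K [K p xor [K [D p]]] and [D p]]]
  [S [K p xor [K [K [D p]] and [D p]]]]
  [S [S [K [D p]]] xor [K [K [D p]] and [D p]]]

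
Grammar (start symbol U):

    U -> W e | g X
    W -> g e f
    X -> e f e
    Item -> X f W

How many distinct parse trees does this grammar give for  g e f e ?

2

Parse trees for g e f e:
  [U [W g e f] e]
  [U g [X e f e]]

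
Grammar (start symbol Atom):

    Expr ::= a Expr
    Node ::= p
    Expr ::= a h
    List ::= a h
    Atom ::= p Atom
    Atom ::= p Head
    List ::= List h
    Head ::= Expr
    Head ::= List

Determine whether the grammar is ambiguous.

Witness: p a h

Derivation 1: Atom ⇒ p Head ⇒ p Expr ⇒ p a h
Derivation 2: Atom ⇒ p Head ⇒ p List ⇒ p a h

Two distinct leftmost derivations for the same string.

Ambiguous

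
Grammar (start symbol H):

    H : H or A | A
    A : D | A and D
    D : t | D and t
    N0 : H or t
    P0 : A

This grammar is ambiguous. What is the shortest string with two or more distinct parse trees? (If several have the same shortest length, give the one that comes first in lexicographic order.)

length 1: no string has ≥2 trees
length 3: t and t has 2 parse trees

Two derivations of t and t:
  H ⇒ A ⇒ D ⇒ D and t ⇒ t and t
  H ⇒ A ⇒ A and D ⇒ D and D ⇒ t and D ⇒ t and t

t and t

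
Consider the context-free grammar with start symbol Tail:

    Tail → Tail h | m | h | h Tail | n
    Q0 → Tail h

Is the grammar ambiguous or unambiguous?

Witness: h h

Derivation 1: Tail ⇒ Tail h ⇒ h h
Derivation 2: Tail ⇒ h Tail ⇒ h h

Two distinct leftmost derivations for the same string.

Ambiguous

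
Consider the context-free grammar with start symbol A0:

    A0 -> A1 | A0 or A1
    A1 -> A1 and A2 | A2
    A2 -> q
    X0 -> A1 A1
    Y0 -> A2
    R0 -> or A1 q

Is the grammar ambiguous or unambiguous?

(X0, Y0, R0 are unreachable from A0, so their rules don't affect L(A0).) The grammar is stratified — A0 handles 'or' (left-recursive), A1 handles 'and', A2 atoms. Each operator has a fixed associativity and precedence level, so every string has one parse.

Unambiguous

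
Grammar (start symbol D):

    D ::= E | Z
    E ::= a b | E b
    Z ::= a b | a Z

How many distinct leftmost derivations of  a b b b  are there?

Parse trees for a b b b:
  [D [E [E [E a b] b] b]]

1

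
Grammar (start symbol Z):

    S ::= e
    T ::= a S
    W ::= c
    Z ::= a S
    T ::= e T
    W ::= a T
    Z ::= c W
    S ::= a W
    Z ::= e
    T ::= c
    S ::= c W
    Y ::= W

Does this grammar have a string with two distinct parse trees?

Unambiguous

(Y is unreachable from Z, so its rules don't affect L(Z).) Restricted to the reachable nonterminals, every rule has the form A → t or A → t B, and no two rules for the same A share a first terminal. The grammar encodes a DFA — one run per string.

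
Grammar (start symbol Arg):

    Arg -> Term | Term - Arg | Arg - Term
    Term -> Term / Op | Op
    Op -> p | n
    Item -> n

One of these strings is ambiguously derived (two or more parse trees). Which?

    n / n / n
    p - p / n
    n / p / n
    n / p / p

p - p / n

n / n / n: 1 tree
p - p / n: 2 trees
n / p / n: 1 tree
n / p / p: 1 tree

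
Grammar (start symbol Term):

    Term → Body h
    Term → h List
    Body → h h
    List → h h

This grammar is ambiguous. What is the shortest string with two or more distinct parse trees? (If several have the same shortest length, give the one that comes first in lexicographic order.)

length 3: h h h has 2 parse trees

Two derivations of h h h:
  Term ⇒ Body h ⇒ h h h
  Term ⇒ h List ⇒ h h h

h h h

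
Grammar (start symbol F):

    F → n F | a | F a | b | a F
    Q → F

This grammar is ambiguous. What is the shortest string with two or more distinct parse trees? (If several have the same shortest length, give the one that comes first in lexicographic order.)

a a

length 1: no string has ≥2 trees
length 2: a a has 2 parse trees

Two derivations of a a:
  F ⇒ F a ⇒ a a
  F ⇒ a F ⇒ a a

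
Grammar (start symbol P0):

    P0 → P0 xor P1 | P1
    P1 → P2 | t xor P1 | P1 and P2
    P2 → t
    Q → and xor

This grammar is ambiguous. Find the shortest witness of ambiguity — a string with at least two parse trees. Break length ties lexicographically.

t xor t

length 1: no string has ≥2 trees
length 3: t xor t has 2 parse trees

Two derivations of t xor t:
  P0 ⇒ P0 xor P1 ⇒ P1 xor P1 ⇒ P2 xor P1 ⇒ t xor P1 ⇒ t xor P2 ⇒ t xor t
  P0 ⇒ P1 ⇒ t xor P1 ⇒ t xor P2 ⇒ t xor t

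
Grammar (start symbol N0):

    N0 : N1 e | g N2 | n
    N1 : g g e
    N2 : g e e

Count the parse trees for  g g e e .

2

Parse trees for g g e e:
  [N0 [N1 g g e] e]
  [N0 g [N2 g e e]]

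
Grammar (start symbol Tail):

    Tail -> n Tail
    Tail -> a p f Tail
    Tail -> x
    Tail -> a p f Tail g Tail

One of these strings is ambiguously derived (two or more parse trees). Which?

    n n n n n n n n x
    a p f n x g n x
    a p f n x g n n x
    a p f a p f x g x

a p f a p f x g x

n n n n n n n n x: 1 tree
a p f n x g n x: 1 tree
a p f n x g n n x: 1 tree
a p f a p f x g x: 2 trees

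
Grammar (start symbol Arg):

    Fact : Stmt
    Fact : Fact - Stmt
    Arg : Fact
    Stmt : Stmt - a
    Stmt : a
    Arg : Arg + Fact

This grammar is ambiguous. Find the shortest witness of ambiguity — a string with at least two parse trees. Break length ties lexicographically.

a - a

length 1: no string has ≥2 trees
length 3: a - a has 2 parse trees

Two derivations of a - a:
  Arg ⇒ Fact ⇒ Stmt ⇒ Stmt - a ⇒ a - a
  Arg ⇒ Fact ⇒ Fact - Stmt ⇒ Stmt - Stmt ⇒ a - Stmt ⇒ a - a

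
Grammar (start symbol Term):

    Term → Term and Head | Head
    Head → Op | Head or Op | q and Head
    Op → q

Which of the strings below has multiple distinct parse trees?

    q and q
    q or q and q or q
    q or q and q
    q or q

q and q

q and q: 2 trees
q or q and q or q: 1 tree
q or q and q: 1 tree
q or q: 1 tree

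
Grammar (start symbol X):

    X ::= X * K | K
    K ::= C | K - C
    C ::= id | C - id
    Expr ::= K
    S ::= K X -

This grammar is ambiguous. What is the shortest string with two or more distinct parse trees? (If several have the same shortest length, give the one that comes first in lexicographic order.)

id - id

length 1: no string has ≥2 trees
length 3: id - id has 2 parse trees

Two derivations of id - id:
  X ⇒ K ⇒ C ⇒ C - id ⇒ id - id
  X ⇒ K ⇒ K - C ⇒ C - C ⇒ id - C ⇒ id - id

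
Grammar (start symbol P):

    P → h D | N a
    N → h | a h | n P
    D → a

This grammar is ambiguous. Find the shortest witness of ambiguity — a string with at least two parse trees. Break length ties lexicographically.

length 2: h a has 2 parse trees

Two derivations of h a:
  P ⇒ h D ⇒ h a
  P ⇒ N a ⇒ h a

h a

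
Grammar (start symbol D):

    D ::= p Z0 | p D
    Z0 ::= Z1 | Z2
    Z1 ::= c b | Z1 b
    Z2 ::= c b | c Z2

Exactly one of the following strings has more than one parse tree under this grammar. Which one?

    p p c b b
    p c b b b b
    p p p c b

p p c b b: 1 tree
p c b b b b: 1 tree
p p p c b: 2 trees

p p p c b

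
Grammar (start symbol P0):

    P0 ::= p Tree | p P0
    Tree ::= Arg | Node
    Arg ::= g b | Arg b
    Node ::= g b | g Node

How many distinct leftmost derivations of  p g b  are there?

2

Parse trees for p g b:
  [P0 p [Tree [Arg g b]]]
  [P0 p [Tree [Node g b]]]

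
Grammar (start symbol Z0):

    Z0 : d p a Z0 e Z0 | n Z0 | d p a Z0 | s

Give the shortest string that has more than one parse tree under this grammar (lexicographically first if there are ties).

length 1: no string has ≥2 trees
length 2: no string has ≥2 trees
length 3: no string has ≥2 trees
length 4: no string has ≥2 trees
length 5: no string has ≥2 trees
length 6: no string has ≥2 trees
length 7: no string has ≥2 trees
length 8: no string has ≥2 trees
length 9: d p a d p a s e s has 2 parse trees

Two derivations of d p a d p a s e s:
  Z0 ⇒ d p a Z0 e Z0 ⇒ d p a d p a Z0 e Z0 ⇒ d p a d p a s e Z0 ⇒ d p a d p a s e s
  Z0 ⇒ d p a Z0 ⇒ d p a d p a Z0 e Z0 ⇒ d p a d p a s e Z0 ⇒ d p a d p a s e s

d p a d p a s e s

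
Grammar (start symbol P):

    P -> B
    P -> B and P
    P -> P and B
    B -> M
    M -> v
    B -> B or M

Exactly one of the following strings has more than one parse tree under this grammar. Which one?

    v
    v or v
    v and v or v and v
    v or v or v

v and v or v and v

v: 1 tree
v or v: 1 tree
v and v or v and v: 4 trees
v or v or v: 1 tree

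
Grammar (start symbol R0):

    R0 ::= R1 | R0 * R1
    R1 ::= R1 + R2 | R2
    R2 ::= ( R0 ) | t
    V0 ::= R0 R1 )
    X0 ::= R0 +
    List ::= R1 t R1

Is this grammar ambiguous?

Unambiguous

(V0, X0, List are unreachable from R0, so their rules don't affect L(R0).) This is a standard precedence ladder (R0 over R1 over R2), with each level left-recursive on its own operator ('*' at R0, '+' at R1). That structure is LR(1), hence unambiguous.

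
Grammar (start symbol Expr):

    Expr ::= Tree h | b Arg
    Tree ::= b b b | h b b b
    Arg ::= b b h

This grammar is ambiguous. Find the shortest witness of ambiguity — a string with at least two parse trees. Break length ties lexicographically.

length 4: b b b h has 2 parse trees

Two derivations of b b b h:
  Expr ⇒ Tree h ⇒ b b b h
  Expr ⇒ b Arg ⇒ b b b h

b b b h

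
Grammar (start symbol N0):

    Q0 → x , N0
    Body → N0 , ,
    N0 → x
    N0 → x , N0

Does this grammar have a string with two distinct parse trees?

Unambiguous

Only N0 is reachable from N0; ignoring the rest: The reachable grammar is A → atom sep A | atom. Each atom is followed by either the separator (recurse) or end-of-string (stop) — no choice point.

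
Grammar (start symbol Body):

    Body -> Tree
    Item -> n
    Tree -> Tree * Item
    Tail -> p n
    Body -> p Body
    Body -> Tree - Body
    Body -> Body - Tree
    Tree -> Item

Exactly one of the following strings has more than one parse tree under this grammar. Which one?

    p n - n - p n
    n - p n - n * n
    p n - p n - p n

p n - n - p n: 1 tree
n - p n - n * n: 4 trees
p n - p n - p n: 1 tree

n - p n - n * n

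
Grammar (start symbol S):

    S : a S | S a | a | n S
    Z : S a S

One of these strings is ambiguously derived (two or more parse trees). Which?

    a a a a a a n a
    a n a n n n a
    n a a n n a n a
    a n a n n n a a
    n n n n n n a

a a a a a a n a: 1 tree
a n a n n n a: 1 tree
n a a n n a n a: 1 tree
a n a n n n a a: 8 trees
n n n n n n a: 1 tree

a n a n n n a a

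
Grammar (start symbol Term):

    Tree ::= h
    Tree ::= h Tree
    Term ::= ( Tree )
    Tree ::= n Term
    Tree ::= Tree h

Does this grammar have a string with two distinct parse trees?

Ambiguous

Witness: ( h h )

Derivation 1: Term ⇒ ( Tree ) ⇒ ( h Tree ) ⇒ ( h h )
Derivation 2: Term ⇒ ( Tree ) ⇒ ( Tree h ) ⇒ ( h h )

Two distinct leftmost derivations for the same string.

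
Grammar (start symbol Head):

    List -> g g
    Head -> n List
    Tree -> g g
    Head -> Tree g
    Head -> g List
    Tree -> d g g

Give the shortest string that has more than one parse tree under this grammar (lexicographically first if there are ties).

length 3: g g g has 2 parse trees

Two derivations of g g g:
  Head ⇒ Tree g ⇒ g g g
  Head ⇒ g List ⇒ g g g

g g g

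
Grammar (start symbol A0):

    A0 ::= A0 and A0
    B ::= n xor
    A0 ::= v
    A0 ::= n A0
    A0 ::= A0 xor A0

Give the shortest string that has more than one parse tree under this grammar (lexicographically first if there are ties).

n v and v

length 1: no string has ≥2 trees
length 2: no string has ≥2 trees
length 3: no string has ≥2 trees
length 4: n v and v has 2 parse trees

Two derivations of n v and v:
  A0 ⇒ A0 and A0 ⇒ n A0 and A0 ⇒ n v and A0 ⇒ n v and v
  A0 ⇒ n A0 ⇒ n A0 and A0 ⇒ n v and A0 ⇒ n v and v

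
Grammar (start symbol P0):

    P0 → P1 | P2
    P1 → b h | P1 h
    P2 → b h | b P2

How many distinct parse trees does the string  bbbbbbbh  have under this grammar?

Parse trees for bbbbbbbh:
  [P0 [P2 b [P2 b [P2 b [P2 b [P2 b [P2 b [P2 b h]]]]]]]]

1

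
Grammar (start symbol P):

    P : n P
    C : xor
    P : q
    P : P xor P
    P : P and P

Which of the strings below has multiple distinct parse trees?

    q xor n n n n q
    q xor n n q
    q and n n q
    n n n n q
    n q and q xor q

n q and q xor q

q xor n n n n q: 1 tree
q xor n n q: 1 tree
q and n n q: 1 tree
n n n n q: 1 tree
n q and q xor q: 5 trees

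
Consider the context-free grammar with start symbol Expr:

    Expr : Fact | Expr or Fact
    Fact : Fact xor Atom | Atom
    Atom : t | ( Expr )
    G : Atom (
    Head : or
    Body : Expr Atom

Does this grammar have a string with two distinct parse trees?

(G, Head, Body are unreachable from Expr, so their rules don't affect L(Expr).) This is a standard precedence ladder (Expr over Fact over Atom), with each level left-recursive on its own operator ('or' at Expr, 'xor' at Fact). That structure is LR(1), hence unambiguous.

Unambiguous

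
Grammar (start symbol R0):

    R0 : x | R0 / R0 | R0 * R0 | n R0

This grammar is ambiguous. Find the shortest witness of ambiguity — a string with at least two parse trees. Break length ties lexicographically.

n x * x

length 1: no string has ≥2 trees
length 2: no string has ≥2 trees
length 3: no string has ≥2 trees
length 4: n x * x has 2 parse trees

Two derivations of n x * x:
  R0 ⇒ R0 * R0 ⇒ n R0 * R0 ⇒ n x * R0 ⇒ n x * x
  R0 ⇒ n R0 ⇒ n R0 * R0 ⇒ n x * R0 ⇒ n x * x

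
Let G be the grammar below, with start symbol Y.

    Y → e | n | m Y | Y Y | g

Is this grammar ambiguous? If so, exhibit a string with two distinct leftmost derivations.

Witness: e e e

Derivation 1: Y ⇒ Y Y ⇒ e Y ⇒ e Y Y ⇒ e e Y ⇒ e e e
Derivation 2: Y ⇒ Y Y ⇒ Y Y Y ⇒ e Y Y ⇒ e e Y ⇒ e e e

Two distinct leftmost derivations for the same string.

Ambiguous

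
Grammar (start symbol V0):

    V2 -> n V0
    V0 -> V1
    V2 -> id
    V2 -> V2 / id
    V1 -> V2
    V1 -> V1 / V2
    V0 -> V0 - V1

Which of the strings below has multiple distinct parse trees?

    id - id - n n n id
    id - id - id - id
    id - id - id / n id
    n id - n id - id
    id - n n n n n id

id - id - n n n id: 1 tree
id - id - id - id: 1 tree
id - id - id / n id: 1 tree
n id - n id - id: 5 trees
id - n n n n n id: 1 tree

n id - n id - id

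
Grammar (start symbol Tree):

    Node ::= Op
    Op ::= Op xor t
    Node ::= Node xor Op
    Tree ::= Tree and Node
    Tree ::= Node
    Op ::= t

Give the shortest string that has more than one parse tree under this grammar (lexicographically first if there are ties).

t xor t

length 1: no string has ≥2 trees
length 3: t xor t has 2 parse trees

Two derivations of t xor t:
  Tree ⇒ Node ⇒ Op ⇒ Op xor t ⇒ t xor t
  Tree ⇒ Node ⇒ Node xor Op ⇒ Op xor Op ⇒ t xor Op ⇒ t xor t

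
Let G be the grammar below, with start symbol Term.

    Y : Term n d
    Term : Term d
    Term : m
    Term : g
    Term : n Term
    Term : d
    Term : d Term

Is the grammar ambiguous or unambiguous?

Ambiguous

Witness: d d

Derivation 1: Term ⇒ Term d ⇒ d d
Derivation 2: Term ⇒ d Term ⇒ d d

Two distinct leftmost derivations for the same string.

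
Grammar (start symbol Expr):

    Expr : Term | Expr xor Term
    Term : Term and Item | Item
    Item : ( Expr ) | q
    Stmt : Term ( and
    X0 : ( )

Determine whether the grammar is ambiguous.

Unambiguous

Only Expr, Term, Item are reachable from Expr; ignoring the rest: The grammar is stratified — Expr handles 'xor' (left-recursive), Term handles 'and', Item atoms. Each operator has a fixed associativity and precedence level, so every string has one parse.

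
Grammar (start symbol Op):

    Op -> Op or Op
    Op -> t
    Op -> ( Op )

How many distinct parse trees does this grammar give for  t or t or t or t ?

5

Parse trees for t or t or t or t:
  [Op [Op t] or [Op [Op t] or [Op [Op t] or [Op t]]]]
  [Op [Op t] or [Op [Op [Op t] or [Op t]] or [Op t]]]
  [Op [Op [Op t] or [Op t]] or [Op [Op t] or [Op t]]]
  [Op [Op [Op t] or [Op [Op t] or [Op t]]] or [Op t]]
  [Op [Op [Op [Op t] or [Op t]] or [Op t]] or [Op t]]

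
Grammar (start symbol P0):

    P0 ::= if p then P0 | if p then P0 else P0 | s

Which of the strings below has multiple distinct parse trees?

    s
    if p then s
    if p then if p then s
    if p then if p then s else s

if p then if p then s else s

s: 1 tree
if p then s: 1 tree
if p then if p then s: 1 tree
if p then if p then s else s: 2 trees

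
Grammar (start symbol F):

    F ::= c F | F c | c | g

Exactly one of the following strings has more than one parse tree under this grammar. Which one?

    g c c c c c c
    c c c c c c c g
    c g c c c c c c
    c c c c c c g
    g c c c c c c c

c g c c c c c c

g c c c c c c: 1 tree
c c c c c c c g: 1 tree
c g c c c c c c: 7 trees
c c c c c c g: 1 tree
g c c c c c c c: 1 tree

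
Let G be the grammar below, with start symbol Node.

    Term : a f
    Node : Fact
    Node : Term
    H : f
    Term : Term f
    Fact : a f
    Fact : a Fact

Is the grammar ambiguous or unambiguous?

Witness: a f

Derivation 1: Node ⇒ Fact ⇒ a f
Derivation 2: Node ⇒ Term ⇒ a f

Two distinct leftmost derivations for the same string.

Ambiguous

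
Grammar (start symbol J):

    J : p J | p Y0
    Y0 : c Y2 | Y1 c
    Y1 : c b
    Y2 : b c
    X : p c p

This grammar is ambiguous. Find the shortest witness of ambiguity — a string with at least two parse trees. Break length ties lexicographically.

length 4: p c b c has 2 parse trees

Two derivations of p c b c:
  J ⇒ p Y0 ⇒ p c Y2 ⇒ p c b c
  J ⇒ p Y0 ⇒ p Y1 c ⇒ p c b c

p c b c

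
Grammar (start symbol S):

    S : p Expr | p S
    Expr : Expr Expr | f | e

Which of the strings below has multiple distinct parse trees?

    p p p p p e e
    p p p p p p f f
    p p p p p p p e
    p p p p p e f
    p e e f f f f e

p p p p p e e: 1 tree
p p p p p p f f: 1 tree
p p p p p p p e: 1 tree
p p p p p e f: 1 tree
p e e f f f f e: 132 trees

p e e f f f f e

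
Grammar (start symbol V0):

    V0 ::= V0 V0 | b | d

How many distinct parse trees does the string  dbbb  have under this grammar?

Parse trees for dbbb:
  [V0 [V0 d] [V0 [V0 b] [V0 [V0 b] [V0 b]]]]
  [V0 [V0 d] [V0 [V0 [V0 b] [V0 b]] [V0 b]]]
  [V0 [V0 [V0 d] [V0 b]] [V0 [V0 b] [V0 b]]]
  [V0 [V0 [V0 d] [V0 [V0 b] [V0 b]]] [V0 b]]
  [V0 [V0 [V0 [V0 d] [V0 b]] [V0 b]] [V0 b]]

5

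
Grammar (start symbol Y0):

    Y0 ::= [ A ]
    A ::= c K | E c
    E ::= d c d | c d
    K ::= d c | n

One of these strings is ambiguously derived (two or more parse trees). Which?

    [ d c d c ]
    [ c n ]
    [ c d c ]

[ d c d c ]: 1 tree
[ c n ]: 1 tree
[ c d c ]: 2 trees

[ c d c ]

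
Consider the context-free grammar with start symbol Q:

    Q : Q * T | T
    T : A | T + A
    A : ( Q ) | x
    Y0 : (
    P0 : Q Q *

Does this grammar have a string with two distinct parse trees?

(Y0, P0 are unreachable from Q, so their rules don't affect L(Q).) The grammar is stratified — Q handles '*' (left-recursive), T handles '+', A atoms. Each operator has a fixed associativity and precedence level, so every string has one parse.

Unambiguous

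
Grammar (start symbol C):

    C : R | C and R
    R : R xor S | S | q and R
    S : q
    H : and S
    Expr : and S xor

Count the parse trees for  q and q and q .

Parse trees for q and q and q:
  [C [R q and [R q and [R [S q]]]]]
  [C [C [R [S q]]] and [R q and [R [S q]]]]
  [C [C [R q and [R [S q]]]] and [R [S q]]]
  [C [C [C [R [S q]]] and [R [S q]]] and [R [S q]]]

4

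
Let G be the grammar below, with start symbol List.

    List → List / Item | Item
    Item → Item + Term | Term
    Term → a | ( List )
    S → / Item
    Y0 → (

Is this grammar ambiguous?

Only List, Item, Term are reachable from List; ignoring the rest: List → List / Item | Item  ;  Item → Item + Term | Term  — a left-associative chain with Term at the bottom. Each string factors uniquely by precedence.

Unambiguous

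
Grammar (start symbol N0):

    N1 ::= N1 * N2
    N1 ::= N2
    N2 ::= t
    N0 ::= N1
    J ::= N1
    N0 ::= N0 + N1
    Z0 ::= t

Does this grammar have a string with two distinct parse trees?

Unambiguous

(J, Z0 are unreachable from N0, so their rules don't affect L(N0).) N0 → N0 + N1 | N1  ;  N1 → N1 * N2 | N2  — a left-associative chain with N2 at the bottom. Each string factors uniquely by precedence.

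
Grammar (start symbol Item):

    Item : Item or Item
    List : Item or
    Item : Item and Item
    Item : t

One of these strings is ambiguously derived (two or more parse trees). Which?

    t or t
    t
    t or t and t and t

t or t and t and t

t or t: 1 tree
t: 1 tree
t or t and t and t: 5 trees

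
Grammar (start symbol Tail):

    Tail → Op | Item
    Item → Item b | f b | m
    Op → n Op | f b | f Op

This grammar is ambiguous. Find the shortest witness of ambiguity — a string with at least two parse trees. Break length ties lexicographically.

length 1: no string has ≥2 trees
length 2: f b has 2 parse trees

Two derivations of f b:
  Tail ⇒ Op ⇒ f b
  Tail ⇒ Item ⇒ f b

f b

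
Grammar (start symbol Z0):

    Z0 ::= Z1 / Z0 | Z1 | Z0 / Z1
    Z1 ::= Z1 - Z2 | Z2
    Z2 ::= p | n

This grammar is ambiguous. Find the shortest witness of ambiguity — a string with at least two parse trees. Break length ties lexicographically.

n / n

length 1: no string has ≥2 trees
length 3: n / n has 2 parse trees

Two derivations of n / n:
  Z0 ⇒ Z1 / Z0 ⇒ Z2 / Z0 ⇒ n / Z0 ⇒ n / Z1 ⇒ n / Z2 ⇒ n / n
  Z0 ⇒ Z0 / Z1 ⇒ Z1 / Z1 ⇒ Z2 / Z1 ⇒ n / Z1 ⇒ n / Z2 ⇒ n / n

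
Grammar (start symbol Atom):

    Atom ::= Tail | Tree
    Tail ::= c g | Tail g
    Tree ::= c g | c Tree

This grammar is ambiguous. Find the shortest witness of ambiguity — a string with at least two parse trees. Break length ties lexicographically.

length 2: c g has 2 parse trees

Two derivations of c g:
  Atom ⇒ Tail ⇒ c g
  Atom ⇒ Tree ⇒ c g

c g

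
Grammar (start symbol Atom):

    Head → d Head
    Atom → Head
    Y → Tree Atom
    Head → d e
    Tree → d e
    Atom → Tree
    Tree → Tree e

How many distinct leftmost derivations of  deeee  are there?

1

Parse trees for deeee:
  [Atom [Tree [Tree [Tree [Tree d e] e] e] e]]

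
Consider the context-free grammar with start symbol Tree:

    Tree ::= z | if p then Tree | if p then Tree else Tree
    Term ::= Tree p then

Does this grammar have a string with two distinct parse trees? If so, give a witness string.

Ambiguous

Witness: if p then if p then z else z

Derivation 1: Tree ⇒ if p then Tree ⇒ if p then if p then Tree else Tree ⇒ if p then if p then z else Tree ⇒ if p then if p then z else z
Derivation 2: Tree ⇒ if p then Tree else Tree ⇒ if p then if p then Tree else Tree ⇒ if p then if p then z else Tree ⇒ if p then if p then z else z

Two distinct leftmost derivations for the same string.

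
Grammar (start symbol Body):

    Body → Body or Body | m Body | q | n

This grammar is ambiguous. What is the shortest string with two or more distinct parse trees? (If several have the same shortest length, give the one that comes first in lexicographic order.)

length 1: no string has ≥2 trees
length 2: no string has ≥2 trees
length 3: no string has ≥2 trees
length 4: m n or n has 2 parse trees

Two derivations of m n or n:
  Body ⇒ Body or Body ⇒ m Body or Body ⇒ m n or Body ⇒ m n or n
  Body ⇒ m Body ⇒ m Body or Body ⇒ m n or Body ⇒ m n or n

m n or n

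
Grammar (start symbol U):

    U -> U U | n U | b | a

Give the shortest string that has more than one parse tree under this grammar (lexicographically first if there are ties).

length 1: no string has ≥2 trees
length 2: no string has ≥2 trees
length 3: a a a has 2 parse trees

Two derivations of a a a:
  U ⇒ U U ⇒ U U U ⇒ a U U ⇒ a a U ⇒ a a a
  U ⇒ U U ⇒ a U ⇒ a U U ⇒ a a U ⇒ a a a

a a a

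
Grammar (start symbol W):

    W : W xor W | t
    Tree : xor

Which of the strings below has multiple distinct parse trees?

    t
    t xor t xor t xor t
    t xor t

t: 1 tree
t xor t xor t xor t: 5 trees
t xor t: 1 tree

t xor t xor t xor t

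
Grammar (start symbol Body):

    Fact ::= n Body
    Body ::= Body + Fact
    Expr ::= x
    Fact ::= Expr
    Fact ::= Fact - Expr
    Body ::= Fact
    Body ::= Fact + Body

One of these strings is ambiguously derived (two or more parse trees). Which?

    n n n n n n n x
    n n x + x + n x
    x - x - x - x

n n n n n n n x: 1 tree
n n x + x + n x: 24 trees
x - x - x - x: 1 tree

n n x + x + n x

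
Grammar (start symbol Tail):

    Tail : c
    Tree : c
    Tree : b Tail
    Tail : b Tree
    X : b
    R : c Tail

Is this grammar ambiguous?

Unambiguous

Only Tail, Tree are reachable from Tail; ignoring the rest: Restricted to the reachable nonterminals, every rule has the form A → t or A → t B, and no two rules for the same A share a first terminal. The grammar encodes a DFA — one run per string.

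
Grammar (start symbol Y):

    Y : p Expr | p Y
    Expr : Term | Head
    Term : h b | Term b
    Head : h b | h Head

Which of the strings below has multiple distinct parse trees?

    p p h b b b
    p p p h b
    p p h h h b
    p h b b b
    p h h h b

p p p h b

p p h b b b: 1 tree
p p p h b: 2 trees
p p h h h b: 1 tree
p h b b b: 1 tree
p h h h b: 1 tree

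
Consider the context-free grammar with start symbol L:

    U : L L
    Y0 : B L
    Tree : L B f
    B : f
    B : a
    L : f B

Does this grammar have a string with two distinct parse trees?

Only L, B are reachable from L; ignoring the rest: The reachable rules are right-linear with at most one rule per (nonterminal, next-terminal) pair. Each input token forces the next rule, so parsing is deterministic.

Unambiguous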